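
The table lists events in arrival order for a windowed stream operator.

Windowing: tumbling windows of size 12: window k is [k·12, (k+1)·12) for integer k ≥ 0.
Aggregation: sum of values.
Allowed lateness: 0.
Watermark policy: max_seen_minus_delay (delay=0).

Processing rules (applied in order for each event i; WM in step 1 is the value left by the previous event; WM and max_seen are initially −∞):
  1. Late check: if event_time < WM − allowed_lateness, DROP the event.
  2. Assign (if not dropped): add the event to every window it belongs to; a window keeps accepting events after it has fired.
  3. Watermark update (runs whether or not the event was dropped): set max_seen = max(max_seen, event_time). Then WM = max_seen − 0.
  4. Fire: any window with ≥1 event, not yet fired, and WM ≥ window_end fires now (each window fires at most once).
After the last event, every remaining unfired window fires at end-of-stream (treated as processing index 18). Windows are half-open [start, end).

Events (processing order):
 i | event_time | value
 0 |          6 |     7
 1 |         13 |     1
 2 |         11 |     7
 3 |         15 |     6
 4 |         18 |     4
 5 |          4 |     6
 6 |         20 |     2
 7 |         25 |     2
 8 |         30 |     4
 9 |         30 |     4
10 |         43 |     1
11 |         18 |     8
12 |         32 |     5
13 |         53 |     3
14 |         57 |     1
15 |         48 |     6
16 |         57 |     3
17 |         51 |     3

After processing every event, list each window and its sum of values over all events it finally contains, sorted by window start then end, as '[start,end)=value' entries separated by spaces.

i=0 t=6 v=7: → [0,12); WM=6
i=1 t=13 v=1: → [12,24); WM=13; [0,12) fires=7
i=2 t=11 v=7: DROP (t<13-0); WM=13
i=3 t=15 v=6: → [12,24); WM=15
i=4 t=18 v=4: → [12,24); WM=18
i=5 t=4 v=6: DROP (t<18-0); WM=18
i=6 t=20 v=2: → [12,24); WM=20
i=7 t=25 v=2: → [24,36); WM=25; [12,24) fires=13
i=8 t=30 v=4: → [24,36); WM=30
i=9 t=30 v=4: → [24,36); WM=30
i=10 t=43 v=1: → [36,48); WM=43; [24,36) fires=10
i=11 t=18 v=8: DROP (t<43-0); WM=43
i=12 t=32 v=5: DROP (t<43-0); WM=43
i=13 t=53 v=3: → [48,60); WM=53; [36,48) fires=1
i=14 t=57 v=1: → [48,60); WM=57
i=15 t=48 v=6: DROP (t<57-0); WM=57
i=16 t=57 v=3: → [48,60); WM=57
i=17 t=51 v=3: DROP (t<57-0); WM=57

[0,12)=7 [12,24)=13 [24,36)=10 [36,48)=1 [48,60)=7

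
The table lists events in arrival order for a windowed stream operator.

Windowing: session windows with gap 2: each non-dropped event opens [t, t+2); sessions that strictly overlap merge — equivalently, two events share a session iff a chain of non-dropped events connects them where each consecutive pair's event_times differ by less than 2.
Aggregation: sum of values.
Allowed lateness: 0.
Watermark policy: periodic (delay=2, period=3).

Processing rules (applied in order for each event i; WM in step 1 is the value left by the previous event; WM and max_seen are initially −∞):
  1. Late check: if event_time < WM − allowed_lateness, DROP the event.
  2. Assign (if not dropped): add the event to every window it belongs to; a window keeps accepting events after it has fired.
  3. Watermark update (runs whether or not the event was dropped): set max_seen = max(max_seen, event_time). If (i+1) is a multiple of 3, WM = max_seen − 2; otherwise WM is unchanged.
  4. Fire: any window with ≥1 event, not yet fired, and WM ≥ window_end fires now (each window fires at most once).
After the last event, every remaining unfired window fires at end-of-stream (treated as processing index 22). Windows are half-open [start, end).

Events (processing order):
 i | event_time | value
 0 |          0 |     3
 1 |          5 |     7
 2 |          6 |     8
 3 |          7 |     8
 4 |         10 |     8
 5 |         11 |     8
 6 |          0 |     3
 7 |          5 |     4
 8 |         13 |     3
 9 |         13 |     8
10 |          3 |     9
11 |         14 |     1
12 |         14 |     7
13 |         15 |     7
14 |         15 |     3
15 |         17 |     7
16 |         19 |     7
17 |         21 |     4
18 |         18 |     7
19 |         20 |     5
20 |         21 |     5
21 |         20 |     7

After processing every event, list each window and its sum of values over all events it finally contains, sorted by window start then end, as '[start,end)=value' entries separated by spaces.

i=0 t=0 v=3: → [0,2); WM=−∞
i=1 t=5 v=7: → [5,7); WM=−∞
i=2 t=6 v=8: → [5,8); WM=4
i=3 t=7 v=8: → [5,9); WM=4
i=4 t=10 v=8: → [10,12); WM=4
i=5 t=11 v=8: → [10,13); WM=9
i=6 t=0 v=3: DROP (t<9-0); WM=9
i=7 t=5 v=4: DROP (t<9-0); WM=9
i=8 t=13 v=3: → [13,15); WM=11
i=9 t=13 v=8: → [13,15); WM=11
i=10 t=3 v=9: DROP (t<11-0); WM=11
i=11 t=14 v=1: → [13,16); WM=12
i=12 t=14 v=7: → [13,16); WM=12
i=13 t=15 v=7: → [13,17); WM=12
i=14 t=15 v=3: → [13,17); WM=13
i=15 t=17 v=7: → [17,19); WM=13
i=16 t=19 v=7: → [19,21); WM=13
i=17 t=21 v=4: → [21,23); WM=19
i=18 t=18 v=7: DROP (t<19-0); WM=19
i=19 t=20 v=5: → [19,23); WM=19
i=20 t=21 v=5: → [19,23); WM=19
i=21 t=20 v=7: → [19,23); WM=19

[0,2)=3 [5,9)=23 [10,13)=16 [13,17)=29 [17,19)=7 [19,23)=28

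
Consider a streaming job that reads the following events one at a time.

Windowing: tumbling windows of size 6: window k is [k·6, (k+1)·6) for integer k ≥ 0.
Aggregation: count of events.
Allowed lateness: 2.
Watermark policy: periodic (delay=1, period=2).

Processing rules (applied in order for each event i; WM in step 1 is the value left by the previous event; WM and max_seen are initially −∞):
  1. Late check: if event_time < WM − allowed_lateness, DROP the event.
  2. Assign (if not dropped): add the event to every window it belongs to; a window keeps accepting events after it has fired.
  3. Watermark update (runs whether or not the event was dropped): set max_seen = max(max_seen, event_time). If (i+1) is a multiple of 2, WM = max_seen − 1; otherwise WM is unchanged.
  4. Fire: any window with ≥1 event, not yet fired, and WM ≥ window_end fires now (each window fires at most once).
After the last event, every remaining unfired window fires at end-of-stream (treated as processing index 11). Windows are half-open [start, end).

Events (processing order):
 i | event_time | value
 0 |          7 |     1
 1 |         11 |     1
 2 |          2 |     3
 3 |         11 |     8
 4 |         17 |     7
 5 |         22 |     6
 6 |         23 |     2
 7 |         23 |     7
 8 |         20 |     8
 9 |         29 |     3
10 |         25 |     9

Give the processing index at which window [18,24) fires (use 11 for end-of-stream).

i=0 t=7 v=1: → [6,12); WM=−∞
i=1 t=11 v=1: → [6,12); WM=10
i=2 t=2 v=3: DROP (t<10-2); WM=10
i=3 t=11 v=8: → [6,12); WM=10
i=4 t=17 v=7: → [12,18); WM=10
i=5 t=22 v=6: → [18,24); WM=21; [6,12) fires=3 [12,18) fires=1
i=6 t=23 v=2: → [18,24); WM=21
i=7 t=23 v=7: → [18,24); WM=22
i=8 t=20 v=8: → [18,24); WM=22
i=9 t=29 v=3: → [24,30); WM=28; [18,24) fires=4
i=10 t=25 v=9: DROP (t<28-2); WM=28

9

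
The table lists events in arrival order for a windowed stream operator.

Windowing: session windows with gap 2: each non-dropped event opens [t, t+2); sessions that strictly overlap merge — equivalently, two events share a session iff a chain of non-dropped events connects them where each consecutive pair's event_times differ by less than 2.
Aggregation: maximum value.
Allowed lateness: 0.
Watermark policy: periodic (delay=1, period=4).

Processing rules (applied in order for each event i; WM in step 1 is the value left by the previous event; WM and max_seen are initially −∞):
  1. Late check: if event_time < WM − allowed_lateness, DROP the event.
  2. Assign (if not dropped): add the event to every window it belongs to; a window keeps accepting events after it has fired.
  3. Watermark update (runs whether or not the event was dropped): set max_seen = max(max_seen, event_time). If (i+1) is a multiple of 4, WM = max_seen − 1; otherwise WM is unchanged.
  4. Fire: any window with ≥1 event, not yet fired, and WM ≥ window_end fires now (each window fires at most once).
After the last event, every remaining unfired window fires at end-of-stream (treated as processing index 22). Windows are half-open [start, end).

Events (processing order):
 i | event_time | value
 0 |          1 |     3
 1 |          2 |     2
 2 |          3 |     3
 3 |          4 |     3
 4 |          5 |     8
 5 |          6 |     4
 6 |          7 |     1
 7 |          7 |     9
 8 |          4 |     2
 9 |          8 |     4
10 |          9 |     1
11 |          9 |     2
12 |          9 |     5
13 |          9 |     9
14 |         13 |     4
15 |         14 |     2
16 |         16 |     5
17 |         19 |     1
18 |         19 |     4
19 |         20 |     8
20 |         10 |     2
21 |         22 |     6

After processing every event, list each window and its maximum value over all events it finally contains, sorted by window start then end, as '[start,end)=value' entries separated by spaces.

i=0 t=1 v=3: → [1,3); WM=−∞
i=1 t=2 v=2: → [1,4); WM=−∞
i=2 t=3 v=3: → [1,5); WM=−∞
i=3 t=4 v=3: → [1,6); WM=3
i=4 t=5 v=8: → [1,7); WM=3
i=5 t=6 v=4: → [1,8); WM=3
i=6 t=7 v=1: → [1,9); WM=3
i=7 t=7 v=9: → [1,9); WM=6
i=8 t=4 v=2: DROP (t<6-0); WM=6
i=9 t=8 v=4: → [1,10); WM=6
i=10 t=9 v=1: → [1,11); WM=6
i=11 t=9 v=2: → [1,11); WM=8
i=12 t=9 v=5: → [1,11); WM=8
i=13 t=9 v=9: → [1,11); WM=8
i=14 t=13 v=4: → [13,15); WM=8
i=15 t=14 v=2: → [13,16); WM=13
i=16 t=16 v=5: → [16,18); WM=13
i=17 t=19 v=1: → [19,21); WM=13
i=18 t=19 v=4: → [19,21); WM=13
i=19 t=20 v=8: → [19,22); WM=19
i=20 t=10 v=2: DROP (t<19-0); WM=19
i=21 t=22 v=6: → [22,24); WM=19

[1,11)=9 [13,16)=4 [16,18)=5 [19,22)=8 [22,24)=6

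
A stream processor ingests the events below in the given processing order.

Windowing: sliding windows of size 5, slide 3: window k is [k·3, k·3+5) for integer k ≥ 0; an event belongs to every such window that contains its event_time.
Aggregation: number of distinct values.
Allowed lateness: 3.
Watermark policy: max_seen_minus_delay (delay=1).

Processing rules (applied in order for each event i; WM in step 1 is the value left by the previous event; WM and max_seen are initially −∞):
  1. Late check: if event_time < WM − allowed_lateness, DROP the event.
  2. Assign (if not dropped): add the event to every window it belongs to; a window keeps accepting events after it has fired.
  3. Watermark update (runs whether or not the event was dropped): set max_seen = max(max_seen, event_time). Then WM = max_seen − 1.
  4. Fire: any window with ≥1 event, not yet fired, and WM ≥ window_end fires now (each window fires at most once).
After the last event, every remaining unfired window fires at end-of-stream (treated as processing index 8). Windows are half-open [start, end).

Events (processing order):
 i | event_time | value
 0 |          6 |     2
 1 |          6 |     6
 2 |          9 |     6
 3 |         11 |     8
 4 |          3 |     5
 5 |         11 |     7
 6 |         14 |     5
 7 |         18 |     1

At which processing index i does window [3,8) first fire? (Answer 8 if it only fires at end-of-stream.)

i=0 t=6 v=2: → [6,11),[3,8); WM=5
i=1 t=6 v=6: → [6,11),[3,8); WM=5
i=2 t=9 v=6: → [9,14),[6,11); WM=8; [3,8) fires=2
i=3 t=11 v=8: → [9,14); WM=10
i=4 t=3 v=5: DROP (t<10-3); WM=10
i=5 t=11 v=7: → [9,14); WM=10
i=6 t=14 v=5: → [12,17); WM=13; [6,11) fires=2
i=7 t=18 v=1: → [18,23),[15,20); WM=17; [9,14) fires=3 [12,17) fires=1

2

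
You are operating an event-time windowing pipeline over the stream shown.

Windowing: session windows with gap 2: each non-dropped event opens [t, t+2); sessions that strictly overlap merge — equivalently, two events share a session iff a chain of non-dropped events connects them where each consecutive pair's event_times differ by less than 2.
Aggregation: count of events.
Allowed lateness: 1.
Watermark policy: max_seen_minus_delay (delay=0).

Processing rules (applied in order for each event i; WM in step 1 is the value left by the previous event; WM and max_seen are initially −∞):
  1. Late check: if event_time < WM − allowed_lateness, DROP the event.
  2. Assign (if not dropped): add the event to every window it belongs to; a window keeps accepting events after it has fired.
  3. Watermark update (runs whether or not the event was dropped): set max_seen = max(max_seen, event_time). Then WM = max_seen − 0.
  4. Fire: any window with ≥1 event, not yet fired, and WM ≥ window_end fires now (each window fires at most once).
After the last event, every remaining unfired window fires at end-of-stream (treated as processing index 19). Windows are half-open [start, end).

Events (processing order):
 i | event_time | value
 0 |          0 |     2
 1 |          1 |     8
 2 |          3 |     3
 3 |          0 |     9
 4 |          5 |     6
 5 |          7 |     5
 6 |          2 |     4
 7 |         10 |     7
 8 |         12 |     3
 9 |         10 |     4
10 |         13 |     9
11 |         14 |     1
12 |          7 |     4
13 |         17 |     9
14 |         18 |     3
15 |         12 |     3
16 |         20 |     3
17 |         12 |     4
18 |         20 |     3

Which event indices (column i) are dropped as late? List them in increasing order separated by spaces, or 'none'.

i=0 t=0 v=2: → [0,2); WM=0
i=1 t=1 v=8: → [0,3); WM=1
i=2 t=3 v=3: → [3,5); WM=3
i=3 t=0 v=9: DROP (t<3-1); WM=3
i=4 t=5 v=6: → [5,7); WM=5
i=5 t=7 v=5: → [7,9); WM=7
i=6 t=2 v=4: DROP (t<7-1); WM=7
i=7 t=10 v=7: → [10,12); WM=10
i=8 t=12 v=3: → [12,14); WM=12
i=9 t=10 v=4: DROP (t<12-1); WM=12
i=10 t=13 v=9: → [12,15); WM=13
i=11 t=14 v=1: → [12,16); WM=14
i=12 t=7 v=4: DROP (t<14-1); WM=14
i=13 t=17 v=9: → [17,19); WM=17
i=14 t=18 v=3: → [17,20); WM=18
i=15 t=12 v=3: DROP (t<18-1); WM=18
i=16 t=20 v=3: → [20,22); WM=20
i=17 t=12 v=4: DROP (t<20-1); WM=20
i=18 t=20 v=3: → [20,22); WM=20

3 6 9 12 15 17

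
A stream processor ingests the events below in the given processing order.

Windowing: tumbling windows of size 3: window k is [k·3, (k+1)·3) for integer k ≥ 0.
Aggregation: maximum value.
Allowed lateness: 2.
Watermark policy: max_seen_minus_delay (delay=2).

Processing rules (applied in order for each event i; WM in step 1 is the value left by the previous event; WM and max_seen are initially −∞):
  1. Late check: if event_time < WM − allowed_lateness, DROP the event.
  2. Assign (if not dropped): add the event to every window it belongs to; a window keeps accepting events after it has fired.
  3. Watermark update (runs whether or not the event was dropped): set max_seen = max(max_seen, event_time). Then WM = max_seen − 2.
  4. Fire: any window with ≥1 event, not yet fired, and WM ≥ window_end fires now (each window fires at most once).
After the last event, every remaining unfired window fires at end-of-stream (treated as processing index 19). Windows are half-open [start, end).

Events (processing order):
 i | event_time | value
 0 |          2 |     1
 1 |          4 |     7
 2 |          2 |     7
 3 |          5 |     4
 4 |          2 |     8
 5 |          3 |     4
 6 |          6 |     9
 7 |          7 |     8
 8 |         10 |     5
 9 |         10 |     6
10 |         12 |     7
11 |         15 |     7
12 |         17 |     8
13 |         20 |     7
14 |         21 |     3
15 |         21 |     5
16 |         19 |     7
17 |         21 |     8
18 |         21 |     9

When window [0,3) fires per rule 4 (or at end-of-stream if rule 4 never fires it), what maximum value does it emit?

7

i=0 t=2 v=1: → [0,3); WM=0
i=1 t=4 v=7: → [3,6); WM=2
i=2 t=2 v=7: → [0,3); WM=2
i=3 t=5 v=4: → [3,6); WM=3; [0,3) fires=7
i=4 t=2 v=8: → [0,3); WM=3
i=5 t=3 v=4: → [3,6); WM=3
i=6 t=6 v=9: → [6,9); WM=4
i=7 t=7 v=8: → [6,9); WM=5
i=8 t=10 v=5: → [9,12); WM=8; [3,6) fires=7
i=9 t=10 v=6: → [9,12); WM=8
i=10 t=12 v=7: → [12,15); WM=10; [6,9) fires=9
i=11 t=15 v=7: → [15,18); WM=13; [9,12) fires=6
i=12 t=17 v=8: → [15,18); WM=15; [12,15) fires=7
i=13 t=20 v=7: → [18,21); WM=18; [15,18) fires=8
i=14 t=21 v=3: → [21,24); WM=19
i=15 t=21 v=5: → [21,24); WM=19
i=16 t=19 v=7: → [18,21); WM=19
i=17 t=21 v=8: → [21,24); WM=19
i=18 t=21 v=9: → [21,24); WM=19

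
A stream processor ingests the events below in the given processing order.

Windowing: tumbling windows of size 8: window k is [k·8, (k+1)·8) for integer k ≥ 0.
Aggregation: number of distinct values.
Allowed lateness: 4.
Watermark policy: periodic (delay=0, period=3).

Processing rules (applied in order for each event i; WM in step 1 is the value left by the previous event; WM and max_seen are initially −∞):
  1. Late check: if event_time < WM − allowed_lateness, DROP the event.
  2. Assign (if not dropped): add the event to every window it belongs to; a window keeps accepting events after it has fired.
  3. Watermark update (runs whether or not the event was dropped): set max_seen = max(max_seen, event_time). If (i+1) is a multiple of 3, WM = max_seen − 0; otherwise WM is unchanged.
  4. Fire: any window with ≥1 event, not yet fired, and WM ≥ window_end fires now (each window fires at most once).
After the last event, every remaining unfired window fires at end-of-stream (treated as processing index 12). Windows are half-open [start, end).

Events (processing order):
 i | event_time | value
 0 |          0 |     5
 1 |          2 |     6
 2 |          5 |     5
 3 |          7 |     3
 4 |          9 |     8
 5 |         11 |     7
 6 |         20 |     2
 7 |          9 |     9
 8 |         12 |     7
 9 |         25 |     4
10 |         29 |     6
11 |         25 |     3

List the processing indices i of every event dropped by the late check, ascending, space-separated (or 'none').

none

i=0 t=0 v=5: → [0,8); WM=−∞
i=1 t=2 v=6: → [0,8); WM=−∞
i=2 t=5 v=5: → [0,8); WM=5
i=3 t=7 v=3: → [0,8); WM=5
i=4 t=9 v=8: → [8,16); WM=5
i=5 t=11 v=7: → [8,16); WM=11; [0,8) fires=3
i=6 t=20 v=2: → [16,24); WM=11
i=7 t=9 v=9: → [8,16); WM=11
i=8 t=12 v=7: → [8,16); WM=20; [8,16) fires=3
i=9 t=25 v=4: → [24,32); WM=20
i=10 t=29 v=6: → [24,32); WM=20
i=11 t=25 v=3: → [24,32); WM=29; [16,24) fires=1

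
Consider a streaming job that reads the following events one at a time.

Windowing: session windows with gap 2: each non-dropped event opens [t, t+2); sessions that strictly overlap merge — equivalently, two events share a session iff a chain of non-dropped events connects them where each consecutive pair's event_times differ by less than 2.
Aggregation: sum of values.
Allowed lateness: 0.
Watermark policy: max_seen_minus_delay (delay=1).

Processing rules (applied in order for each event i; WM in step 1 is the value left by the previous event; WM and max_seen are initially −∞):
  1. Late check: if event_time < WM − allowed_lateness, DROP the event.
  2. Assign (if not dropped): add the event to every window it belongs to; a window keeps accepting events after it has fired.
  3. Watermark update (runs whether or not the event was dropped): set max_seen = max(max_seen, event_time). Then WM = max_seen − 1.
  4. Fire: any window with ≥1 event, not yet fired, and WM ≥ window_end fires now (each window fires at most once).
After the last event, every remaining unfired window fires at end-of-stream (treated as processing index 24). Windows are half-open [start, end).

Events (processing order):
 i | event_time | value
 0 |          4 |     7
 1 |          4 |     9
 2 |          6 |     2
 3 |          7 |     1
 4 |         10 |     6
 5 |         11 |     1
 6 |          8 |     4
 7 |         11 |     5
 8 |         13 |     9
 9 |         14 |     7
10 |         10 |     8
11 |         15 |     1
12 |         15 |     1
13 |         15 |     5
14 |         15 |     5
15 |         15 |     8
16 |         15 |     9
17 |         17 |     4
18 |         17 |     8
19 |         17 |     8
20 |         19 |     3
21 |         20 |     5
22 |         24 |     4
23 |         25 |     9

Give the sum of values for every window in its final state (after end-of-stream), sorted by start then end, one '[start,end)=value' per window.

[4,6)=16 [6,9)=3 [10,13)=12 [13,17)=45 [17,19)=20 [19,22)=8 [24,27)=13

i=0 t=4 v=7: → [4,6); WM=3
i=1 t=4 v=9: → [4,6); WM=3
i=2 t=6 v=2: → [6,8); WM=5
i=3 t=7 v=1: → [6,9); WM=6
i=4 t=10 v=6: → [10,12); WM=9
i=5 t=11 v=1: → [10,13); WM=10
i=6 t=8 v=4: DROP (t<10-0); WM=10
i=7 t=11 v=5: → [10,13); WM=10
i=8 t=13 v=9: → [13,15); WM=12
i=9 t=14 v=7: → [13,16); WM=13
i=10 t=10 v=8: DROP (t<13-0); WM=13
i=11 t=15 v=1: → [13,17); WM=14
i=12 t=15 v=1: → [13,17); WM=14
i=13 t=15 v=5: → [13,17); WM=14
i=14 t=15 v=5: → [13,17); WM=14
i=15 t=15 v=8: → [13,17); WM=14
i=16 t=15 v=9: → [13,17); WM=14
i=17 t=17 v=4: → [17,19); WM=16
i=18 t=17 v=8: → [17,19); WM=16
i=19 t=17 v=8: → [17,19); WM=16
i=20 t=19 v=3: → [19,21); WM=18
i=21 t=20 v=5: → [19,22); WM=19
i=22 t=24 v=4: → [24,26); WM=23
i=23 t=25 v=9: → [24,27); WM=24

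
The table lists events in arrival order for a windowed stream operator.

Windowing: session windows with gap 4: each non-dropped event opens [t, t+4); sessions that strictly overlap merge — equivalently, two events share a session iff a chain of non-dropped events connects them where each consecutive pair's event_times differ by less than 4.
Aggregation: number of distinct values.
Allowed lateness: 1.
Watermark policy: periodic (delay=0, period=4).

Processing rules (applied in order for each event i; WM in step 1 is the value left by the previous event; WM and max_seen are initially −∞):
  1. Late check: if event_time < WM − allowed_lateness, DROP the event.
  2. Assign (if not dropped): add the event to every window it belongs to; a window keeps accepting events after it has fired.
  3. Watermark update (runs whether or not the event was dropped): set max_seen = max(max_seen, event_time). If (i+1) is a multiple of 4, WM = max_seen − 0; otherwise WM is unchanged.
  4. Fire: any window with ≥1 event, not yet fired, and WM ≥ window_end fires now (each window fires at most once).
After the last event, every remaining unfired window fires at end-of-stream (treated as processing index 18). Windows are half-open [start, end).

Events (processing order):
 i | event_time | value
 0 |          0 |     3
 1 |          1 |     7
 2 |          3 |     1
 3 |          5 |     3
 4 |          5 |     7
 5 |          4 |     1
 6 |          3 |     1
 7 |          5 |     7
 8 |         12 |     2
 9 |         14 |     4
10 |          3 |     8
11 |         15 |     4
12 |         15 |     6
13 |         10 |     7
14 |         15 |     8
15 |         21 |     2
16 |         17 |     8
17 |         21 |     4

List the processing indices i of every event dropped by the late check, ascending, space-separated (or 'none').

6 10 13 16

i=0 t=0 v=3: → [0,4); WM=−∞
i=1 t=1 v=7: → [0,5); WM=−∞
i=2 t=3 v=1: → [0,7); WM=−∞
i=3 t=5 v=3: → [0,9); WM=5
i=4 t=5 v=7: → [0,9); WM=5
i=5 t=4 v=1: → [0,9); WM=5
i=6 t=3 v=1: DROP (t<5-1); WM=5
i=7 t=5 v=7: → [0,9); WM=5
i=8 t=12 v=2: → [12,16); WM=5
i=9 t=14 v=4: → [12,18); WM=5
i=10 t=3 v=8: DROP (t<5-1); WM=5
i=11 t=15 v=4: → [12,19); WM=15
i=12 t=15 v=6: → [12,19); WM=15
i=13 t=10 v=7: DROP (t<15-1); WM=15
i=14 t=15 v=8: → [12,19); WM=15
i=15 t=21 v=2: → [21,25); WM=21
i=16 t=17 v=8: DROP (t<21-1); WM=21
i=17 t=21 v=4: → [21,25); WM=21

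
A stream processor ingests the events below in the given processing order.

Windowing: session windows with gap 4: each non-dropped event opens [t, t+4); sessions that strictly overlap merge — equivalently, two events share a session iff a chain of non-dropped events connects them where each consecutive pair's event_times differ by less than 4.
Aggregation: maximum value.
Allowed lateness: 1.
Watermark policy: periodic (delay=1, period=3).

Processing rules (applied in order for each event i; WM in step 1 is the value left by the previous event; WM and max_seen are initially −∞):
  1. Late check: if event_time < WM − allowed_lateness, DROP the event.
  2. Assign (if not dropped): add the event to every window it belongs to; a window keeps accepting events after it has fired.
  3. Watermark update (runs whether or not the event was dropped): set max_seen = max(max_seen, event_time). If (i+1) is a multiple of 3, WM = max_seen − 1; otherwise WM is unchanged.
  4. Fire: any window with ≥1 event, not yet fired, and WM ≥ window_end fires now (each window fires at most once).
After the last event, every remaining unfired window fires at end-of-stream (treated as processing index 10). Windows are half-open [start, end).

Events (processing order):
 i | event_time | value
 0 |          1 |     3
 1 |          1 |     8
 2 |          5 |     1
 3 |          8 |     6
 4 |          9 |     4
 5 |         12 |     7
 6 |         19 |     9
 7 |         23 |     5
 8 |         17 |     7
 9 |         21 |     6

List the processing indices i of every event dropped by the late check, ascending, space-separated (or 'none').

i=0 t=1 v=3: → [1,5); WM=−∞
i=1 t=1 v=8: → [1,5); WM=−∞
i=2 t=5 v=1: → [5,9); WM=4
i=3 t=8 v=6: → [5,12); WM=4
i=4 t=9 v=4: → [5,13); WM=4
i=5 t=12 v=7: → [5,16); WM=11
i=6 t=19 v=9: → [19,23); WM=11
i=7 t=23 v=5: → [23,27); WM=11
i=8 t=17 v=7: → [17,23); WM=22
i=9 t=21 v=6: → [17,27); WM=22

none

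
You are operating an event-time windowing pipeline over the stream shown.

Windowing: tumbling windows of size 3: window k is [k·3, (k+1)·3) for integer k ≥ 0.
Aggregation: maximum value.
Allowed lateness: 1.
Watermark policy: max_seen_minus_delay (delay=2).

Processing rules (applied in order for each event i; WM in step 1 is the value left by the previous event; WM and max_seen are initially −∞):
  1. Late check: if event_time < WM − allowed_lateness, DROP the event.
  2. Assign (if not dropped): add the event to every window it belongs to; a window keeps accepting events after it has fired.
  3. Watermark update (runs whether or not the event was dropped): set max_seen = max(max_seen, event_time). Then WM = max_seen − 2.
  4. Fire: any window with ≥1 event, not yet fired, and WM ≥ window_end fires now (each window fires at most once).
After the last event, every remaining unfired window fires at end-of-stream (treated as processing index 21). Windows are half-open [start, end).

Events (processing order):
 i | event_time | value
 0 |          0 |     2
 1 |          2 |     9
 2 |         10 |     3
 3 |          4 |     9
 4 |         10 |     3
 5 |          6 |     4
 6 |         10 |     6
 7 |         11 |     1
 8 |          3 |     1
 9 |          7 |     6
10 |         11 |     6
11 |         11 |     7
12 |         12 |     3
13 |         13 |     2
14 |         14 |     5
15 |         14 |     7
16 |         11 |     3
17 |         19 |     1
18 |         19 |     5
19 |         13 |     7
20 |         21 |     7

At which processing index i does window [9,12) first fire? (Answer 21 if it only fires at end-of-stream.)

14

i=0 t=0 v=2: → [0,3); WM=-2
i=1 t=2 v=9: → [0,3); WM=0
i=2 t=10 v=3: → [9,12); WM=8; [0,3) fires=9
i=3 t=4 v=9: DROP (t<8-1); WM=8
i=4 t=10 v=3: → [9,12); WM=8
i=5 t=6 v=4: DROP (t<8-1); WM=8
i=6 t=10 v=6: → [9,12); WM=8
i=7 t=11 v=1: → [9,12); WM=9
i=8 t=3 v=1: DROP (t<9-1); WM=9
i=9 t=7 v=6: DROP (t<9-1); WM=9
i=10 t=11 v=6: → [9,12); WM=9
i=11 t=11 v=7: → [9,12); WM=9
i=12 t=12 v=3: → [12,15); WM=10
i=13 t=13 v=2: → [12,15); WM=11
i=14 t=14 v=5: → [12,15); WM=12; [9,12) fires=7
i=15 t=14 v=7: → [12,15); WM=12
i=16 t=11 v=3: → [9,12); WM=12
i=17 t=19 v=1: → [18,21); WM=17; [12,15) fires=7
i=18 t=19 v=5: → [18,21); WM=17
i=19 t=13 v=7: DROP (t<17-1); WM=17
i=20 t=21 v=7: → [21,24); WM=19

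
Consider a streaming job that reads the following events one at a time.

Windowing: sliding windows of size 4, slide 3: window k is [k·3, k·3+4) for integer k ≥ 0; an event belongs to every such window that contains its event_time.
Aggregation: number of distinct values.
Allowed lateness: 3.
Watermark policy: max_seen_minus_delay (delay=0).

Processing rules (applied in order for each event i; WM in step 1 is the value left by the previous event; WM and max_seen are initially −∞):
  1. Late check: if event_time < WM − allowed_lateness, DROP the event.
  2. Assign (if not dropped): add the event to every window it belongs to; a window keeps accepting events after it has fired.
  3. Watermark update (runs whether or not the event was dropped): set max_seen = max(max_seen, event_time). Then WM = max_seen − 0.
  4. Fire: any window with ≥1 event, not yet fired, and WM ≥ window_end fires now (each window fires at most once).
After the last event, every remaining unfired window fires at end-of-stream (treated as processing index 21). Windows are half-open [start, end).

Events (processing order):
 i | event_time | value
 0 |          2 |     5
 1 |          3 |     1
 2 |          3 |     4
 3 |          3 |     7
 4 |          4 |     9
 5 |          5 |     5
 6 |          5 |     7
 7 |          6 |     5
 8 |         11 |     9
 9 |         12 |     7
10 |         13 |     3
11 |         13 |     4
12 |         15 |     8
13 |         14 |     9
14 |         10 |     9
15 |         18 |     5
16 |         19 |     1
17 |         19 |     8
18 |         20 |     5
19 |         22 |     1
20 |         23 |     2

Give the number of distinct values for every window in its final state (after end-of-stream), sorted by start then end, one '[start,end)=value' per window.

[0,4)=4 [3,7)=5 [6,10)=1 [9,13)=2 [12,16)=5 [15,19)=2 [18,22)=3 [21,25)=2

i=0 t=2 v=5: → [0,4); WM=2
i=1 t=3 v=1: → [3,7),[0,4); WM=3
i=2 t=3 v=4: → [3,7),[0,4); WM=3
i=3 t=3 v=7: → [3,7),[0,4); WM=3
i=4 t=4 v=9: → [3,7); WM=4; [0,4) fires=4
i=5 t=5 v=5: → [3,7); WM=5
i=6 t=5 v=7: → [3,7); WM=5
i=7 t=6 v=5: → [6,10),[3,7); WM=6
i=8 t=11 v=9: → [9,13); WM=11; [3,7) fires=5 [6,10) fires=1
i=9 t=12 v=7: → [12,16),[9,13); WM=12
i=10 t=13 v=3: → [12,16); WM=13; [9,13) fires=2
i=11 t=13 v=4: → [12,16); WM=13
i=12 t=15 v=8: → [15,19),[12,16); WM=15
i=13 t=14 v=9: → [12,16); WM=15
i=14 t=10 v=9: DROP (t<15-3); WM=15
i=15 t=18 v=5: → [18,22),[15,19); WM=18; [12,16) fires=5
i=16 t=19 v=1: → [18,22); WM=19; [15,19) fires=2
i=17 t=19 v=8: → [18,22); WM=19
i=18 t=20 v=5: → [18,22); WM=20
i=19 t=22 v=1: → [21,25); WM=22; [18,22) fires=3
i=20 t=23 v=2: → [21,25); WM=23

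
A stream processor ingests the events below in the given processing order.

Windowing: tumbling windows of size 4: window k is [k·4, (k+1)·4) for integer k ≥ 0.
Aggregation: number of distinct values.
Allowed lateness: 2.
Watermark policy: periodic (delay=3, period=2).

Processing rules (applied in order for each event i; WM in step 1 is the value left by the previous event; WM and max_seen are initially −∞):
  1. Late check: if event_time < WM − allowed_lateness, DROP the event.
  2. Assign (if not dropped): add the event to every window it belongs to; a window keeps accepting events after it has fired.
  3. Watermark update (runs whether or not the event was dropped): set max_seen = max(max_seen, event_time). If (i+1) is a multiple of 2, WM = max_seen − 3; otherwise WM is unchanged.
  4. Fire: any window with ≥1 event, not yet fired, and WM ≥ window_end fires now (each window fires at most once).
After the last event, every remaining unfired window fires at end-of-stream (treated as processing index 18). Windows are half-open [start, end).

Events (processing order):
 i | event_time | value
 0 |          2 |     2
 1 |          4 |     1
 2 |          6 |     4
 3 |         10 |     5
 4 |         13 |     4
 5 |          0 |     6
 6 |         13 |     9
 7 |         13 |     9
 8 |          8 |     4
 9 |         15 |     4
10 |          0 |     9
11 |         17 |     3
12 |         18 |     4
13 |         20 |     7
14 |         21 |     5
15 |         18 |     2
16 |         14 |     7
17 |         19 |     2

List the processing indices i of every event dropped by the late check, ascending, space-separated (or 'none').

5 10 16

i=0 t=2 v=2: → [0,4); WM=−∞
i=1 t=4 v=1: → [4,8); WM=1
i=2 t=6 v=4: → [4,8); WM=1
i=3 t=10 v=5: → [8,12); WM=7; [0,4) fires=1
i=4 t=13 v=4: → [12,16); WM=7
i=5 t=0 v=6: DROP (t<7-2); WM=10; [4,8) fires=2
i=6 t=13 v=9: → [12,16); WM=10
i=7 t=13 v=9: → [12,16); WM=10
i=8 t=8 v=4: → [8,12); WM=10
i=9 t=15 v=4: → [12,16); WM=12; [8,12) fires=2
i=10 t=0 v=9: DROP (t<12-2); WM=12
i=11 t=17 v=3: → [16,20); WM=14
i=12 t=18 v=4: → [16,20); WM=14
i=13 t=20 v=7: → [20,24); WM=17; [12,16) fires=2
i=14 t=21 v=5: → [20,24); WM=17
i=15 t=18 v=2: → [16,20); WM=18
i=16 t=14 v=7: DROP (t<18-2); WM=18
i=17 t=19 v=2: → [16,20); WM=18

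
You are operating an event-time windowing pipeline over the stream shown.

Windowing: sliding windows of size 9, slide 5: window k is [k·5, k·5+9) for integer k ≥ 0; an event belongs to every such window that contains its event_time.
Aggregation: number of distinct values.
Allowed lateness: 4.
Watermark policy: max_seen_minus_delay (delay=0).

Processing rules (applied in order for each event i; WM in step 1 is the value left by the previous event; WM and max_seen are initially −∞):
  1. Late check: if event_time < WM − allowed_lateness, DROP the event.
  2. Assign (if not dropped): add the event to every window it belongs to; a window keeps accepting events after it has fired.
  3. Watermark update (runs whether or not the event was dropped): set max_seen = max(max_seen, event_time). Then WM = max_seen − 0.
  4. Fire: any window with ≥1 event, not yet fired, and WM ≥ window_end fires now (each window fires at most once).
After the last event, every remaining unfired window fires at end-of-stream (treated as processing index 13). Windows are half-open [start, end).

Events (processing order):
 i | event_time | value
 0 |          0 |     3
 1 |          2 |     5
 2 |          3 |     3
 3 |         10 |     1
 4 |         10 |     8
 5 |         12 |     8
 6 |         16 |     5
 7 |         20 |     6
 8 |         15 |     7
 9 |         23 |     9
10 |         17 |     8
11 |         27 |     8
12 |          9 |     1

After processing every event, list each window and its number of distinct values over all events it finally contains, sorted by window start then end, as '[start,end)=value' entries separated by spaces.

i=0 t=0 v=3: → [0,9); WM=0
i=1 t=2 v=5: → [0,9); WM=2
i=2 t=3 v=3: → [0,9); WM=3
i=3 t=10 v=1: → [10,19),[5,14); WM=10; [0,9) fires=2
i=4 t=10 v=8: → [10,19),[5,14); WM=10
i=5 t=12 v=8: → [10,19),[5,14); WM=12
i=6 t=16 v=5: → [15,24),[10,19); WM=16; [5,14) fires=2
i=7 t=20 v=6: → [20,29),[15,24); WM=20; [10,19) fires=3
i=8 t=15 v=7: DROP (t<20-4); WM=20
i=9 t=23 v=9: → [20,29),[15,24); WM=23
i=10 t=17 v=8: DROP (t<23-4); WM=23
i=11 t=27 v=8: → [25,34),[20,29); WM=27; [15,24) fires=3
i=12 t=9 v=1: DROP (t<27-4); WM=27

[0,9)=2 [5,14)=2 [10,19)=3 [15,24)=3 [20,29)=3 [25,34)=1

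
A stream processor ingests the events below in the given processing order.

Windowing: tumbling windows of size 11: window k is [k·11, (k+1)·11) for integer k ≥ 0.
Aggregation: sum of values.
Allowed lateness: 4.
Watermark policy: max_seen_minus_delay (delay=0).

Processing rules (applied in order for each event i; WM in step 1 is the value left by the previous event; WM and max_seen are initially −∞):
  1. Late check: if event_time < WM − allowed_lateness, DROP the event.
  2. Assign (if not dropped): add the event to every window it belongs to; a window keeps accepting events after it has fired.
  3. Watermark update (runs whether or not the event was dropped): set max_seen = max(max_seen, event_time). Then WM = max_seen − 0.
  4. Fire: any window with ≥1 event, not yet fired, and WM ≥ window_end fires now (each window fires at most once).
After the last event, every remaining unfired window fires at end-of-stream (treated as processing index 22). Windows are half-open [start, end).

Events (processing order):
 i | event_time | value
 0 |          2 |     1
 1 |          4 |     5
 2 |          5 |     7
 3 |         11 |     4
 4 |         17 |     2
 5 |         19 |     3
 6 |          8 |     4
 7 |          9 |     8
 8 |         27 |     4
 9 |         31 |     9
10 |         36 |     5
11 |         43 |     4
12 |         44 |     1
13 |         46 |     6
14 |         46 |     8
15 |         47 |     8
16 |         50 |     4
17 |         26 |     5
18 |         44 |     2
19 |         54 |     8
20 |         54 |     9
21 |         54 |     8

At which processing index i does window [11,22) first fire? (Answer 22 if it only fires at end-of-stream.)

i=0 t=2 v=1: → [0,11); WM=2
i=1 t=4 v=5: → [0,11); WM=4
i=2 t=5 v=7: → [0,11); WM=5
i=3 t=11 v=4: → [11,22); WM=11; [0,11) fires=13
i=4 t=17 v=2: → [11,22); WM=17
i=5 t=19 v=3: → [11,22); WM=19
i=6 t=8 v=4: DROP (t<19-4); WM=19
i=7 t=9 v=8: DROP (t<19-4); WM=19
i=8 t=27 v=4: → [22,33); WM=27; [11,22) fires=9
i=9 t=31 v=9: → [22,33); WM=31
i=10 t=36 v=5: → [33,44); WM=36; [22,33) fires=13
i=11 t=43 v=4: → [33,44); WM=43
i=12 t=44 v=1: → [44,55); WM=44; [33,44) fires=9
i=13 t=46 v=6: → [44,55); WM=46
i=14 t=46 v=8: → [44,55); WM=46
i=15 t=47 v=8: → [44,55); WM=47
i=16 t=50 v=4: → [44,55); WM=50
i=17 t=26 v=5: DROP (t<50-4); WM=50
i=18 t=44 v=2: DROP (t<50-4); WM=50
i=19 t=54 v=8: → [44,55); WM=54
i=20 t=54 v=9: → [44,55); WM=54
i=21 t=54 v=8: → [44,55); WM=54

8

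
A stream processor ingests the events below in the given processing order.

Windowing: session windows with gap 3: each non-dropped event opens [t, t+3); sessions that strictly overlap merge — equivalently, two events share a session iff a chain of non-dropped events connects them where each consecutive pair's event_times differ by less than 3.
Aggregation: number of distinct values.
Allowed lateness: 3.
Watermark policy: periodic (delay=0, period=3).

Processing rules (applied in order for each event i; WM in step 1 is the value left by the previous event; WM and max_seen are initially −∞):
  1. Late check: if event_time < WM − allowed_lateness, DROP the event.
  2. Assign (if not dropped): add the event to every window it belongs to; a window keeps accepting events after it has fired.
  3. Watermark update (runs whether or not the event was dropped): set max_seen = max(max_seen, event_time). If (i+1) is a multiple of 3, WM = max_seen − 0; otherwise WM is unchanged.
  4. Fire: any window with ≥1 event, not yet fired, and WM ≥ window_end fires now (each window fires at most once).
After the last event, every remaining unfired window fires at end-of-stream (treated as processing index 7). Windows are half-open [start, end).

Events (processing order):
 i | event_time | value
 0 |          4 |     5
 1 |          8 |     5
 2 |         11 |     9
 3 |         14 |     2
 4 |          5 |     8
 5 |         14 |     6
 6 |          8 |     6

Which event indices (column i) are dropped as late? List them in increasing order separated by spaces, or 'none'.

i=0 t=4 v=5: → [4,7); WM=−∞
i=1 t=8 v=5: → [8,11); WM=−∞
i=2 t=11 v=9: → [11,14); WM=11
i=3 t=14 v=2: → [14,17); WM=11
i=4 t=5 v=8: DROP (t<11-3); WM=11
i=5 t=14 v=6: → [14,17); WM=14
i=6 t=8 v=6: DROP (t<14-3); WM=14

4 6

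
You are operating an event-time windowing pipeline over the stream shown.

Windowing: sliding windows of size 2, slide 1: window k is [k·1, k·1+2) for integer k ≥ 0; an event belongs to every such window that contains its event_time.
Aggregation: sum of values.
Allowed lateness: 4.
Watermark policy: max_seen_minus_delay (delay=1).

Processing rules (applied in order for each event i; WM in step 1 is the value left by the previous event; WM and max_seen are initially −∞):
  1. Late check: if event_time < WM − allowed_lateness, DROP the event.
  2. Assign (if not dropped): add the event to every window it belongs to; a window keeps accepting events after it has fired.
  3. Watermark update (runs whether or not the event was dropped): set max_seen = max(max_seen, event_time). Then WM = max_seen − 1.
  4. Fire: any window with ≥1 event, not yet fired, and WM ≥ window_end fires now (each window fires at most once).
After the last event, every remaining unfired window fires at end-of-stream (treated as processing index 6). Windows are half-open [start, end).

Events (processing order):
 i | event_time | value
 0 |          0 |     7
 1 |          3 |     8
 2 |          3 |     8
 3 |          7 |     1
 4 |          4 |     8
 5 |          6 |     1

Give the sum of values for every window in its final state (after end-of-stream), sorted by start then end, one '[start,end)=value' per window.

[0,2)=7 [2,4)=16 [3,5)=24 [4,6)=8 [5,7)=1 [6,8)=2 [7,9)=1

i=0 t=0 v=7: → [0,2); WM=-1
i=1 t=3 v=8: → [3,5),[2,4); WM=2; [0,2) fires=7
i=2 t=3 v=8: → [3,5),[2,4); WM=2
i=3 t=7 v=1: → [7,9),[6,8); WM=6; [2,4) fires=16 [3,5) fires=16
i=4 t=4 v=8: → [4,6),[3,5); WM=6; [4,6) fires=8
i=5 t=6 v=1: → [6,8),[5,7); WM=6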